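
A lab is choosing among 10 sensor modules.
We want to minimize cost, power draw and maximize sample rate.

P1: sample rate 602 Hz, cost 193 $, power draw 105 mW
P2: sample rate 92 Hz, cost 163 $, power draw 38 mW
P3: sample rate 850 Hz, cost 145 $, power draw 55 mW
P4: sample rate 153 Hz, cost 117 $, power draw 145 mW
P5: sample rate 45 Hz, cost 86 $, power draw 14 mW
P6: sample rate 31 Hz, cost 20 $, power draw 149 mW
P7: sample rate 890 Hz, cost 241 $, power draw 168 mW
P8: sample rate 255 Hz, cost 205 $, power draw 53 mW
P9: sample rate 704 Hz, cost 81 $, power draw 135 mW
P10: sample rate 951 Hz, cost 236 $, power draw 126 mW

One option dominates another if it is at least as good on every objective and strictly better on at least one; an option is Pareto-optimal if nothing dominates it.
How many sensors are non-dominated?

7

P1: dominated by P3 (sample rate 850≥602, cost 145≤193, power draw 55≤105).
P2: not dominated.
P3: not dominated.
P4: dominated by P9 (sample rate 704≥153, cost 81≤117, power draw 135≤145).
P5: not dominated (best power draw).
P6: not dominated (best cost).
P7: dominated by P10 (sample rate 951≥890, cost 236≤241, power draw 126≤168).
P8: not dominated.
P9: not dominated.
P10: not dominated (best sample rate).
Pareto-optimal: P2, P3, P5, P6, P8, P9, P10 → 7.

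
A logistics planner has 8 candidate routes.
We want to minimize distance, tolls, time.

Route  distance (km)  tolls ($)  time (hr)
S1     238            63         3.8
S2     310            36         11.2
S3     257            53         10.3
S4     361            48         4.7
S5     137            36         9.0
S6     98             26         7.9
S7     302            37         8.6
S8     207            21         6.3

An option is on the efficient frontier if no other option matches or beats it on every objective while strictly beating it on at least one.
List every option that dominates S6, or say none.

none

S1: worse on distance (238 vs 98).
S2: worse on distance (310 vs 98).
S3: worse on distance (257 vs 98).
S4: worse on distance (361 vs 98).
S5: worse on distance (137 vs 98).
S7: worse on distance (302 vs 98).
S8: worse on distance (207 vs 98).
No option dominates S6.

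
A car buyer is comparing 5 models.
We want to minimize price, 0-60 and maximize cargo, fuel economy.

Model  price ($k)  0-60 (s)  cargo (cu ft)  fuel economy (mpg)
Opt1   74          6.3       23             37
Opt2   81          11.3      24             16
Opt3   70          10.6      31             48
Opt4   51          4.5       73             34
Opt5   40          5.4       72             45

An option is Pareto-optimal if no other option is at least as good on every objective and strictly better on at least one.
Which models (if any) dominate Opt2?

Opt3, Opt4, Opt5

Opt3: price 70≤81, 0-60 10.6≤11.3, cargo 31≥24, fuel economy 48≥16 — dominates Opt2.
Opt4: price 51≤81, 0-60 4.5≤11.3, cargo 73≥24, fuel economy 34≥16 — dominates Opt2.
Opt5: price 40≤81, 0-60 5.4≤11.3, cargo 72≥24, fuel economy 45≥16 — dominates Opt2.
Others (Opt1) are each worse than Opt2 on at least one objective.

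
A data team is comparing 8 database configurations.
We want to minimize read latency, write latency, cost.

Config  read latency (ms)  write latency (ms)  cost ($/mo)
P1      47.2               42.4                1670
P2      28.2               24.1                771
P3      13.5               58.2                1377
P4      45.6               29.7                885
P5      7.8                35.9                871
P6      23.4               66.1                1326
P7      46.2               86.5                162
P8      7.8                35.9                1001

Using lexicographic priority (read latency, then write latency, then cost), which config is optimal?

P5

First minimize read latency: best is 7.8, kept {P5, P8}.
Then minimize write latency: best is 35.9, kept {P5, P8}.
Then minimize cost: best is 871, kept {P5}.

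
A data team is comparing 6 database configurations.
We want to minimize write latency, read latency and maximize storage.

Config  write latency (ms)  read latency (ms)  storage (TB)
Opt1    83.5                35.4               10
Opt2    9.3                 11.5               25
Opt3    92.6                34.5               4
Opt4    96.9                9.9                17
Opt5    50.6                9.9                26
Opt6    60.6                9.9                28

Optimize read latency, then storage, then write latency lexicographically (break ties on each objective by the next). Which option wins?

First minimize read latency: best is 9.9, kept {Opt4, Opt5, Opt6}.
Then maximize storage: best is 28, kept {Opt6}.

Opt6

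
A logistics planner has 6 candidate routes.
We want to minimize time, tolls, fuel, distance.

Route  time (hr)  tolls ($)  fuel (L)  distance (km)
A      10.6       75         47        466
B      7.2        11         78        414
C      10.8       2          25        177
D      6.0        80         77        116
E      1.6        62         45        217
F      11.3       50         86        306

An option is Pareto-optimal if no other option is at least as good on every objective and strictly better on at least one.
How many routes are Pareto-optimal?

4

A: dominated by E (time 1.6≤10.6, tolls 62≤75, fuel 45≤47, distance 217≤466).
B: not dominated.
C: not dominated (best tolls).
D: not dominated (best distance).
E: not dominated (best time).
F: dominated by C (time 10.8≤11.3, tolls 2≤50, fuel 25≤86, distance 177≤306).
Pareto-optimal: B, C, D, E → 4.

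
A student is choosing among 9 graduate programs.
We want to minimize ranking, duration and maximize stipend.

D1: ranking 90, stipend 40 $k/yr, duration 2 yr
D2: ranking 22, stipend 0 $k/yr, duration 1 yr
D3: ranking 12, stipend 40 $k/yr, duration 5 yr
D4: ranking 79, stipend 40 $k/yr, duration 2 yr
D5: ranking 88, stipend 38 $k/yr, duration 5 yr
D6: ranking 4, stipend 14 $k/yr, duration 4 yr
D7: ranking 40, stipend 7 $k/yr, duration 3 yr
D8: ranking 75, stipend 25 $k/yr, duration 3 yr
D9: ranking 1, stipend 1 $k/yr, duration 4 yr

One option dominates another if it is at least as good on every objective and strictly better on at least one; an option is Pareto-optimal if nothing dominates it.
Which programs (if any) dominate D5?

D3: ranking 12≤88, stipend 40≥38, duration 5≤5 — dominates D5.
D4: ranking 79≤88, stipend 40≥38, duration 2≤5 — dominates D5.
Others (D1, D2, D6, D7, D8, D9) are each worse than D5 on at least one objective.

D3, D4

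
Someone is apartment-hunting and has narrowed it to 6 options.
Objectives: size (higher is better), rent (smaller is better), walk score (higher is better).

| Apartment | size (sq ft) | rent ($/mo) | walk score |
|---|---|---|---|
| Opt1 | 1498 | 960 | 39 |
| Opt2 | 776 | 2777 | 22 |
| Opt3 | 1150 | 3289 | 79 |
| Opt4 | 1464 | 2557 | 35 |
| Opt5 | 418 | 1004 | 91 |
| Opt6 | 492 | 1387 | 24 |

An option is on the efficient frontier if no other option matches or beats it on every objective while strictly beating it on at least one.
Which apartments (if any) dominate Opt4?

Opt1

Opt1: size 1498≥1464, rent 960≤2557, walk score 39≥35 — dominates Opt4.
Others (Opt2, Opt3, Opt5, Opt6) are each worse than Opt4 on at least one objective.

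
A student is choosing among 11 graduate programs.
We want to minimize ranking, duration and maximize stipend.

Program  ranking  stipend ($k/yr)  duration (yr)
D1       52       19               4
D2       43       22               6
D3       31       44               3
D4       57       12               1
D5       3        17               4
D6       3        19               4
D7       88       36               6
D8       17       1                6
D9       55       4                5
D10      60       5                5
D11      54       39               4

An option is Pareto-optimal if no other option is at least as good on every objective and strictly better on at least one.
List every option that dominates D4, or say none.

none

D1: worse on duration (4 vs 1).
D2: worse on duration (6 vs 1).
D3: worse on duration (3 vs 1).
D5: worse on duration (4 vs 1).
D6: worse on duration (4 vs 1).
D7: worse on ranking (88 vs 57).
D8: worse on stipend (1 vs 12).
D9: worse on stipend (4 vs 12).
D10: worse on ranking (60 vs 57).
D11: worse on duration (4 vs 1).
No option dominates D4.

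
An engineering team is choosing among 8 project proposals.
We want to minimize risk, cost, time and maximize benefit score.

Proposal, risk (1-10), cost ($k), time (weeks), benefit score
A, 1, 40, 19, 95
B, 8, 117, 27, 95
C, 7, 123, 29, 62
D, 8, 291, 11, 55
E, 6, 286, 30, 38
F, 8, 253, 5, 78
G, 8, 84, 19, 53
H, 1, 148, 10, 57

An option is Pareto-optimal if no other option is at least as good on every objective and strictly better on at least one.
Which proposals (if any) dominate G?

A

A: risk 1≤8, cost 40≤84, time 19≤19, benefit score 95≥53 — dominates G.
Others (B, C, D, E, F, H) are each worse than G on at least one objective.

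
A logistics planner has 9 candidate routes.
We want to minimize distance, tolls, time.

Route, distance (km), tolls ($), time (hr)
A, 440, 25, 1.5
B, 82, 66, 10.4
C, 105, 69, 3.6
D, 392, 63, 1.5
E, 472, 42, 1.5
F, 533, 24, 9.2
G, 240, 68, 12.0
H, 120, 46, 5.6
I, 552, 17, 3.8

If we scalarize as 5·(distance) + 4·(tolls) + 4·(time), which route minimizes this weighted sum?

A: 5·440 + 4·25 + 4·1.5 = 2306.0
B: 5·82 + 4·66 + 4·10.4 = 715.6
C: 5·105 + 4·69 + 4·3.6 = 815.4
D: 5·392 + 4·63 + 4·1.5 = 2218.0
E: 5·472 + 4·42 + 4·1.5 = 2534.0
F: 5·533 + 4·24 + 4·9.2 = 2797.8
G: 5·240 + 4·68 + 4·12.0 = 1520.0
H: 5·120 + 4·46 + 4·5.6 = 806.4
I: 5·552 + 4·17 + 4·3.8 = 2843.2
Lowest: B at 715.6.

B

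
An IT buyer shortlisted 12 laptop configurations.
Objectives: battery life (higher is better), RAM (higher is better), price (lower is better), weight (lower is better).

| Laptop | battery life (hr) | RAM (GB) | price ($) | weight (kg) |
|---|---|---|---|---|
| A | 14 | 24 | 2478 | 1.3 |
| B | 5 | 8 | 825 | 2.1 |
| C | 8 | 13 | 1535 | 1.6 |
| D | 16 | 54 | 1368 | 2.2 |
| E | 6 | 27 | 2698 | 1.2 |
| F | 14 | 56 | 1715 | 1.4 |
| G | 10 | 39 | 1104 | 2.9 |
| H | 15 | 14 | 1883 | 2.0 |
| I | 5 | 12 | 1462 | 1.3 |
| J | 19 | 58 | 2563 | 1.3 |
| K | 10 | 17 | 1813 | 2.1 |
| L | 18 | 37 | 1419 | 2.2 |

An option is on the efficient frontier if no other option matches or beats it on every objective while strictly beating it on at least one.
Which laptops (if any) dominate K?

F: battery life 14≥10, RAM 56≥17, price 1715≤1813, weight 1.4≤2.1 — dominates K.
Others (A, B, C, D, E, G, H, I, J, L) are each worse than K on at least one objective.

F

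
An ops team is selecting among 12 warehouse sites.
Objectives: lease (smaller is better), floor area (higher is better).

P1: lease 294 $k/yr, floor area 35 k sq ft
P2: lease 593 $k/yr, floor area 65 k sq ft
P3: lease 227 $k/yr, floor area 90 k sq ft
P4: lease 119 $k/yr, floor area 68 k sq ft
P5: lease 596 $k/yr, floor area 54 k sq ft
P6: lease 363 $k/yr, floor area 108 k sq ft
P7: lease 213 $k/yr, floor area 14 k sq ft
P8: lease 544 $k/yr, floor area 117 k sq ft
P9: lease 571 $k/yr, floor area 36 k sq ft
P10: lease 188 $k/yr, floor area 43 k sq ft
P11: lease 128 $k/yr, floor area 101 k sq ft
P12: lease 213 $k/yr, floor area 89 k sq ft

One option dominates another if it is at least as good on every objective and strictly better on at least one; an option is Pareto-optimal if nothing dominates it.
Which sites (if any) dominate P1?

P3, P4, P10, P11, P12

P3: lease 227≤294, floor area 90≥35 — dominates P1.
P4: lease 119≤294, floor area 68≥35 — dominates P1.
P10: lease 188≤294, floor area 43≥35 — dominates P1.
P11: lease 128≤294, floor area 101≥35 — dominates P1.
P12: lease 213≤294, floor area 89≥35 — dominates P1.
Others (P2, P5, P6, P7, P8, P9) are each worse than P1 on at least one objective.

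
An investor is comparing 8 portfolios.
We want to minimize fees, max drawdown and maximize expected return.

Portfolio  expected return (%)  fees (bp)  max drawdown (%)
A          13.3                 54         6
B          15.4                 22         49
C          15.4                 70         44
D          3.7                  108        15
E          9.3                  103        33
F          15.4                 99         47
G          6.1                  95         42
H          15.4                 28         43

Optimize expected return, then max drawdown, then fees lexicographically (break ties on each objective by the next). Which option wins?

First maximize expected return: best is 15.4, kept {B, C, F, H}.
Then minimize max drawdown: best is 43, kept {H}.

H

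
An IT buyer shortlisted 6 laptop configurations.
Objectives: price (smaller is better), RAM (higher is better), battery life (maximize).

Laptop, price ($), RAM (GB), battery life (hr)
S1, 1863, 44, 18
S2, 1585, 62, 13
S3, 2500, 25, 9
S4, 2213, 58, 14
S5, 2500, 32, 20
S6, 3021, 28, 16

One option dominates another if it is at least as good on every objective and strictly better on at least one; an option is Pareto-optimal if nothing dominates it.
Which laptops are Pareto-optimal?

S1, S2, S4, S5

S1: not dominated.
S2: not dominated (best price).
S3: dominated by S1 (price 1863≤2500, RAM 44≥25, battery life 18≥9).
S4: not dominated.
S5: not dominated (best battery life).
S6: dominated by S1 (price 1863≤3021, RAM 44≥28, battery life 18≥16).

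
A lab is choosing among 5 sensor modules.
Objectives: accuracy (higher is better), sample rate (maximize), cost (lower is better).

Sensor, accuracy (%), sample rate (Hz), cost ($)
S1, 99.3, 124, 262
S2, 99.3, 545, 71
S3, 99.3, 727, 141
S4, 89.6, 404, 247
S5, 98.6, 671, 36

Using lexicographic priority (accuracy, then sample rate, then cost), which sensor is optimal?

S3

First maximize accuracy: best is 99.3, kept {S1, S2, S3}.
Then maximize sample rate: best is 727, kept {S3}.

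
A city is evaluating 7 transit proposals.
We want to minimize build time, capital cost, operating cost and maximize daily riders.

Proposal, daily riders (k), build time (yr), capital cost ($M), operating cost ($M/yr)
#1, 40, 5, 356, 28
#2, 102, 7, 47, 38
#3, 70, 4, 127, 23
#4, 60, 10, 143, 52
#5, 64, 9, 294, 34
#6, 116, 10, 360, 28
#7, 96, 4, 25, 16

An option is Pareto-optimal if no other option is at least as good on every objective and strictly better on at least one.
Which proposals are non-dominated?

#2, #6, #7

#1: dominated by #3 (daily riders 70≥40, build time 4≤5, capital cost 127≤356, operating cost 23≤28).
#2: not dominated.
#3: dominated by #7 (daily riders 96≥70, build time 4≤4, capital cost 25≤127, operating cost 16≤23).
#4: dominated by #2 (daily riders 102≥60, build time 7≤10, capital cost 47≤143, operating cost 38≤52).
#5: dominated by #3 (daily riders 70≥64, build time 4≤9, capital cost 127≤294, operating cost 23≤34).
#6: not dominated (best daily riders).
#7: not dominated (best capital cost).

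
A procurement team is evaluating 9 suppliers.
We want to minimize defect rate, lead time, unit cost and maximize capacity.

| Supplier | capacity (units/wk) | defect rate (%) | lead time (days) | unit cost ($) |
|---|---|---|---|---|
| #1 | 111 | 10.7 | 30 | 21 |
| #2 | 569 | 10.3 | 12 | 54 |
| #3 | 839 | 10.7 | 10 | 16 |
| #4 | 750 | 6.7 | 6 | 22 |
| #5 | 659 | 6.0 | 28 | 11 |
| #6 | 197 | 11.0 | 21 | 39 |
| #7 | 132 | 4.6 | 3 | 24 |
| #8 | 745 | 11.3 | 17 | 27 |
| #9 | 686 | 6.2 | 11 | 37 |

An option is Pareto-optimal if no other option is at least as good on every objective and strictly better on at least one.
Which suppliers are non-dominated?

#1: dominated by #3 (capacity 839≥111, defect rate 10.7≤10.7, lead time 10≤30, unit cost 16≤21).
#2: dominated by #4 (capacity 750≥569, defect rate 6.7≤10.3, lead time 6≤12, unit cost 22≤54).
#3: not dominated (best capacity).
#4: not dominated.
#5: not dominated (best unit cost).
#6: dominated by #3 (capacity 839≥197, defect rate 10.7≤11.0, lead time 10≤21, unit cost 16≤39).
#7: not dominated (best defect rate).
#8: dominated by #3 (capacity 839≥745, defect rate 10.7≤11.3, lead time 10≤17, unit cost 16≤27).
#9: not dominated.

#3, #4, #5, #7, #9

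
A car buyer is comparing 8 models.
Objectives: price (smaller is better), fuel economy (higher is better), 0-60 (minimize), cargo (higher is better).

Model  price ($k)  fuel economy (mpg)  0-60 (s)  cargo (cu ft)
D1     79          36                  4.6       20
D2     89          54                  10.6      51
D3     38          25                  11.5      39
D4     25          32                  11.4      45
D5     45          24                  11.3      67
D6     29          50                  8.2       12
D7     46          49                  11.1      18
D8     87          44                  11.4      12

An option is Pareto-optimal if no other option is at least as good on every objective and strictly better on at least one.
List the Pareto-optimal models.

D1: not dominated (best 0-60).
D2: not dominated (best fuel economy).
D3: dominated by D4 (price 25≤38, fuel economy 32≥25, 0-60 11.4≤11.5, cargo 45≥39).
D4: not dominated (best price).
D5: not dominated (best cargo).
D6: not dominated.
D7: not dominated.
D8: dominated by D6 (price 29≤87, fuel economy 50≥44, 0-60 8.2≤11.4, cargo 12≥12).

D1, D2, D4, D5, D6, D7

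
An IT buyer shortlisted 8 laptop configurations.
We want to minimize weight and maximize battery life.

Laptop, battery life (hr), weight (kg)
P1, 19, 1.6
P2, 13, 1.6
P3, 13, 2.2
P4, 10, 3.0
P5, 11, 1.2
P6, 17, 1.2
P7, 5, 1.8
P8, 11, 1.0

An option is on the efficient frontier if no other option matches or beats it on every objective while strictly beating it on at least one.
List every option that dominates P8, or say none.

P1: worse on weight (1.6 vs 1.0).
P2: worse on weight (1.6 vs 1.0).
P3: worse on weight (2.2 vs 1.0).
P4: worse on battery life (10 vs 11).
P5: worse on weight (1.2 vs 1.0).
P6: worse on weight (1.2 vs 1.0).
P7: worse on battery life (5 vs 11).
No option dominates P8.

none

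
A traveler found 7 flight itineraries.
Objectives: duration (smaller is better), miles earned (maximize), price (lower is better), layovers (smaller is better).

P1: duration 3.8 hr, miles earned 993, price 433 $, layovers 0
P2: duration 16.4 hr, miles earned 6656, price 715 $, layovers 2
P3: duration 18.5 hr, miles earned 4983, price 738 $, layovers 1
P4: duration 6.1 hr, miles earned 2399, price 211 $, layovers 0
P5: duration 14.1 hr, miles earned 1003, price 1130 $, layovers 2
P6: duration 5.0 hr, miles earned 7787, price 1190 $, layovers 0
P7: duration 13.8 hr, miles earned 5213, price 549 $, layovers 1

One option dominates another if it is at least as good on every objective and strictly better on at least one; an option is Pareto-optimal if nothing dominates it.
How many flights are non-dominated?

5

P1: not dominated (best duration).
P2: not dominated.
P3: dominated by P7 (duration 13.8≤18.5, miles earned 5213≥4983, price 549≤738, layovers 1≤1).
P4: not dominated (best price).
P5: dominated by P4 (duration 6.1≤14.1, miles earned 2399≥1003, price 211≤1130, layovers 0≤2).
P6: not dominated (best miles earned).
P7: not dominated.
Pareto-optimal: P1, P2, P4, P6, P7 → 5.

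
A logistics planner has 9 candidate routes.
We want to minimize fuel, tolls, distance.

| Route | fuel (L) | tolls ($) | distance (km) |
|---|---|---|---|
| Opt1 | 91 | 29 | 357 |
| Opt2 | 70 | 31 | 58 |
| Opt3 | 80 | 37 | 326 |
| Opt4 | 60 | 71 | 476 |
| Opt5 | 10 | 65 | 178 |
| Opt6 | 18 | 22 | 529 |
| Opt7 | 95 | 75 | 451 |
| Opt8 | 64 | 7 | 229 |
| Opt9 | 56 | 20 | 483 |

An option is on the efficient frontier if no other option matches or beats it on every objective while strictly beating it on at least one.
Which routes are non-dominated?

Opt1: dominated by Opt8 (fuel 64≤91, tolls 7≤29, distance 229≤357).
Opt2: not dominated (best distance).
Opt3: dominated by Opt2 (fuel 70≤80, tolls 31≤37, distance 58≤326).
Opt4: dominated by Opt5 (fuel 10≤60, tolls 65≤71, distance 178≤476).
Opt5: not dominated (best fuel).
Opt6: not dominated.
Opt7: dominated by Opt1 (fuel 91≤95, tolls 29≤75, distance 357≤451).
Opt8: not dominated (best tolls).
Opt9: not dominated.

Opt2, Opt5, Opt6, Opt8, Opt9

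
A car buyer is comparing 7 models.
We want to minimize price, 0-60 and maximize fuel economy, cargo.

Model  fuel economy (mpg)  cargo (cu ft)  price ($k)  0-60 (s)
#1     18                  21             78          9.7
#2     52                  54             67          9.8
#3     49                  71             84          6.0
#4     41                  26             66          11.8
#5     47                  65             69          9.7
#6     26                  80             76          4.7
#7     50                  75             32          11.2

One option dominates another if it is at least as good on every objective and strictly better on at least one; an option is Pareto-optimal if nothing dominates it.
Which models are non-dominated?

#1: dominated by #5 (fuel economy 47≥18, cargo 65≥21, price 69≤78, 0-60 9.7≤9.7).
#2: not dominated (best fuel economy).
#3: not dominated.
#4: dominated by #7 (fuel economy 50≥41, cargo 75≥26, price 32≤66, 0-60 11.2≤11.8).
#5: not dominated.
#6: not dominated (best cargo).
#7: not dominated (best price).

#2, #3, #5, #6, #7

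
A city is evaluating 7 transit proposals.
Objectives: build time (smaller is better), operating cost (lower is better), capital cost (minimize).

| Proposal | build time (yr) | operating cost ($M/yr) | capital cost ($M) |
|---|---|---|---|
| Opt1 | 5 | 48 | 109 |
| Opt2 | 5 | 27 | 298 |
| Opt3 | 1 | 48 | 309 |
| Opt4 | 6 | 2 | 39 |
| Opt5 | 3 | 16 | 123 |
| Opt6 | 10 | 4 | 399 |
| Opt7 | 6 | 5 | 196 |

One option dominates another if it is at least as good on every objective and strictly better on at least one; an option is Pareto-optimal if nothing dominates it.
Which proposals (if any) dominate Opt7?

Opt4: build time 6≤6, operating cost 2≤5, capital cost 39≤196 — dominates Opt7.
Others (Opt1, Opt2, Opt3, Opt5, Opt6) are each worse than Opt7 on at least one objective.

Opt4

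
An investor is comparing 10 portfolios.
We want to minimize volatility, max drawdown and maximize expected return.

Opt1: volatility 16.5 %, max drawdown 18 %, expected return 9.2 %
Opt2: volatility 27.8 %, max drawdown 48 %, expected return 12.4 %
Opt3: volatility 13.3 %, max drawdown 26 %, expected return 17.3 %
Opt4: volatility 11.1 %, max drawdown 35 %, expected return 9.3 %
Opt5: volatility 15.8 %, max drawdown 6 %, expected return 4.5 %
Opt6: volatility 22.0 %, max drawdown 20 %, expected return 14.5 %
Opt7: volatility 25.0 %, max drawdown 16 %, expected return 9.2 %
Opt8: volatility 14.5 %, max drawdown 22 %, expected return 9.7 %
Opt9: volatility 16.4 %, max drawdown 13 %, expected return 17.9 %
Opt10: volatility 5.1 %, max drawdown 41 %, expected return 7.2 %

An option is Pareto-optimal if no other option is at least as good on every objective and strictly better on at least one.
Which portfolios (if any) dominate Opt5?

Opt1: worse on volatility (16.5 vs 15.8).
Opt2: worse on volatility (27.8 vs 15.8).
Opt3: worse on max drawdown (26 vs 6).
Opt4: worse on max drawdown (35 vs 6).
Opt6: worse on volatility (22.0 vs 15.8).
Opt7: worse on volatility (25.0 vs 15.8).
Opt8: worse on max drawdown (22 vs 6).
Opt9: worse on volatility (16.4 vs 15.8).
Opt10: worse on max drawdown (41 vs 6).
No option dominates Opt5.

none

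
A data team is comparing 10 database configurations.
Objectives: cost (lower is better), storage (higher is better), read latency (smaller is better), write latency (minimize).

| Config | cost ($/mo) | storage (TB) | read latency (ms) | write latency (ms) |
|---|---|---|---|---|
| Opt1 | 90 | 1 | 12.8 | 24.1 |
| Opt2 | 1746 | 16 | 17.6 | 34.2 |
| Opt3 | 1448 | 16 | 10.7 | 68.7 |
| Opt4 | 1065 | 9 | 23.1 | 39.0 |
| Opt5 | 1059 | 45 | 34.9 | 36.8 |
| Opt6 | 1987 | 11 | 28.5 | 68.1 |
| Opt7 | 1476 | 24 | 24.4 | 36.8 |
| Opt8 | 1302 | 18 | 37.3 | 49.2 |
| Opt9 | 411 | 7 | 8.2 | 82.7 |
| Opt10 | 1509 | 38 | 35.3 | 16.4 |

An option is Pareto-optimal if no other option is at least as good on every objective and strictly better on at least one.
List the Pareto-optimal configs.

Opt1, Opt2, Opt3, Opt4, Opt5, Opt7, Opt9, Opt10

Opt1: not dominated (best cost).
Opt2: not dominated.
Opt3: not dominated.
Opt4: not dominated.
Opt5: not dominated (best storage).
Opt6: dominated by Opt2 (cost 1746≤1987, storage 16≥11, read latency 17.6≤28.5, write latency 34.2≤68.1).
Opt7: not dominated.
Opt8: dominated by Opt5 (cost 1059≤1302, storage 45≥18, read latency 34.9≤37.3, write latency 36.8≤49.2).
Opt9: not dominated (best read latency).
Opt10: not dominated (best write latency).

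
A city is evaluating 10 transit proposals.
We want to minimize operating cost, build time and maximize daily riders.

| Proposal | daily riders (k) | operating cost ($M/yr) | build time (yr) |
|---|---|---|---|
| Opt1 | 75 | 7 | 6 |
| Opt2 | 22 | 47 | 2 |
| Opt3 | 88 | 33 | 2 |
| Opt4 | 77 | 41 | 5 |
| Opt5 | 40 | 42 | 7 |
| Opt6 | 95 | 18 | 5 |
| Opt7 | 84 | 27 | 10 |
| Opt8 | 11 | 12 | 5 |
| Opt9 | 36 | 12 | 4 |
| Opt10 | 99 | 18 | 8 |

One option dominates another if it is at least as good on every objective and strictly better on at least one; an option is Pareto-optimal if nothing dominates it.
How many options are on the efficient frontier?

Opt1: not dominated (best operating cost).
Opt2: dominated by Opt3 (daily riders 88≥22, operating cost 33≤47, build time 2≤2).
Opt3: not dominated.
Opt4: dominated by Opt3 (daily riders 88≥77, operating cost 33≤41, build time 2≤5).
Opt5: dominated by Opt1 (daily riders 75≥40, operating cost 7≤42, build time 6≤7).
Opt6: not dominated.
Opt7: dominated by Opt6 (daily riders 95≥84, operating cost 18≤27, build time 5≤10).
Opt8: dominated by Opt9 (daily riders 36≥11, operating cost 12≤12, build time 4≤5).
Opt9: not dominated.
Opt10: not dominated (best daily riders).
Pareto-optimal: Opt1, Opt3, Opt6, Opt9, Opt10 → 5.

5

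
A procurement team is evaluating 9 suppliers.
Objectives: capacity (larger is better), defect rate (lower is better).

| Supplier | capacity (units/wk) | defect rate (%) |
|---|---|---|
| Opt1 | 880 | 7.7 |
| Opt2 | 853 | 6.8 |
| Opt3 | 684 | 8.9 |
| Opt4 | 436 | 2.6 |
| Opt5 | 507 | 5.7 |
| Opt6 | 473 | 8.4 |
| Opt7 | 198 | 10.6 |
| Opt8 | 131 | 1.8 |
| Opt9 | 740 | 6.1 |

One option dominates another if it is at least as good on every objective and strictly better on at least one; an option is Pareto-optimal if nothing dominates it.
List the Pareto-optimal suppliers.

Opt1: not dominated (best capacity).
Opt2: not dominated.
Opt3: dominated by Opt1 (capacity 880≥684, defect rate 7.7≤8.9).
Opt4: not dominated.
Opt5: not dominated.
Opt6: dominated by Opt1 (capacity 880≥473, defect rate 7.7≤8.4).
Opt7: dominated by Opt1 (capacity 880≥198, defect rate 7.7≤10.6).
Opt8: not dominated (best defect rate).
Opt9: not dominated.

Opt1, Opt2, Opt4, Opt5, Opt8, Opt9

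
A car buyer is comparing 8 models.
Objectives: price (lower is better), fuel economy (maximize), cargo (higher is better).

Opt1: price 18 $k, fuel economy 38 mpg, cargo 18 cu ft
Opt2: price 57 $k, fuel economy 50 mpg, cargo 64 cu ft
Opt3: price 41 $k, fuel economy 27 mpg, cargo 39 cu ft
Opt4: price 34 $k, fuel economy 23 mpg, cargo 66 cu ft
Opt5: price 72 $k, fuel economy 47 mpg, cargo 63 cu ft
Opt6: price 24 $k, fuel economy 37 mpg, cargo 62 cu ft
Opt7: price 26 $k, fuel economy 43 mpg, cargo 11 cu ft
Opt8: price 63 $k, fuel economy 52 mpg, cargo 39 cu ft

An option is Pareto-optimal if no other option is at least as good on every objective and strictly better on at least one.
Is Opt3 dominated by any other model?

Opt6 vs Opt3: price 24≤41, fuel economy 37≥27, cargo 62≥39 — Opt6 is at least as good on every objective and strictly better on at least one, so Opt6 dominates Opt3.

Yes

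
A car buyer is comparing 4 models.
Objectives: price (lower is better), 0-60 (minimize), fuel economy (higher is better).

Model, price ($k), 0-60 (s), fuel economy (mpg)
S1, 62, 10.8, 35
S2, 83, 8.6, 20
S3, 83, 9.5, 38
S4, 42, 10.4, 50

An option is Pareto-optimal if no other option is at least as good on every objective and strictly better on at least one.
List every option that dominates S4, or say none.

none

S1: worse on price (62 vs 42).
S2: worse on price (83 vs 42).
S3: worse on price (83 vs 42).
No option dominates S4.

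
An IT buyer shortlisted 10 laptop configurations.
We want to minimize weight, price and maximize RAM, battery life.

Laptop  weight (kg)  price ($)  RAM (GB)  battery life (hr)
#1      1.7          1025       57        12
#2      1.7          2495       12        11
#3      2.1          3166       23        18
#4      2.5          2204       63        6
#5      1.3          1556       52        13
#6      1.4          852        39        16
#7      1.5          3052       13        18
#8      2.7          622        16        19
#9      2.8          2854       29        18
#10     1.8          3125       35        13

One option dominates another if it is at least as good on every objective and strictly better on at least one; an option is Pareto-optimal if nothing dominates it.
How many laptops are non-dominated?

#1: not dominated.
#2: dominated by #1 (weight 1.7≤1.7, price 1025≤2495, RAM 57≥12, battery life 12≥11).
#3: not dominated.
#4: not dominated (best RAM).
#5: not dominated (best weight).
#6: not dominated.
#7: not dominated.
#8: not dominated (best price).
#9: not dominated.
#10: dominated by #5 (weight 1.3≤1.8, price 1556≤3125, RAM 52≥35, battery life 13≥13).
Pareto-optimal: #1, #3, #4, #5, #6, #7, #8, #9 → 8.

8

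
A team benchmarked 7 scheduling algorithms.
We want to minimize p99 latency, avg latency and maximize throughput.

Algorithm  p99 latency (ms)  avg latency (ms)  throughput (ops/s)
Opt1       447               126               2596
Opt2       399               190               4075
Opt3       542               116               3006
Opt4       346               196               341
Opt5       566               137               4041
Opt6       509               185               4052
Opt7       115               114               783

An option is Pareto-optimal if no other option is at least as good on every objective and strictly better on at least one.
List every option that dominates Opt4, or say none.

Opt7

Opt7: p99 latency 115≤346, avg latency 114≤196, throughput 783≥341 — dominates Opt4.
Others (Opt1, Opt2, Opt3, Opt5, Opt6) are each worse than Opt4 on at least one objective.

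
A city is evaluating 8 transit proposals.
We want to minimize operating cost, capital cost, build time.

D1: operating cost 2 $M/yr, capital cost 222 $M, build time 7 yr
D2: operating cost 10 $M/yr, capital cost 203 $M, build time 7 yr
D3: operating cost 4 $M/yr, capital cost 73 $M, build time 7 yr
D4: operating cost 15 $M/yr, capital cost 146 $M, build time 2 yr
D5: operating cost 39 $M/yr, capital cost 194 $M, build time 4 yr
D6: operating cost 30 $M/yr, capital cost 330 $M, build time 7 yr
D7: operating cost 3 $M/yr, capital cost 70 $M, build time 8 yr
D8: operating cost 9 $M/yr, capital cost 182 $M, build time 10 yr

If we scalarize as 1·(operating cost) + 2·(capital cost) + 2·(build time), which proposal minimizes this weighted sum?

D7

D1: 1·2 + 2·222 + 2·7 = 460
D2: 1·10 + 2·203 + 2·7 = 430
D3: 1·4 + 2·73 + 2·7 = 164
D4: 1·15 + 2·146 + 2·2 = 311
D5: 1·39 + 2·194 + 2·4 = 435
D6: 1·30 + 2·330 + 2·7 = 704
D7: 1·3 + 2·70 + 2·8 = 159
D8: 1·9 + 2·182 + 2·10 = 393
Lowest: D7 at 159.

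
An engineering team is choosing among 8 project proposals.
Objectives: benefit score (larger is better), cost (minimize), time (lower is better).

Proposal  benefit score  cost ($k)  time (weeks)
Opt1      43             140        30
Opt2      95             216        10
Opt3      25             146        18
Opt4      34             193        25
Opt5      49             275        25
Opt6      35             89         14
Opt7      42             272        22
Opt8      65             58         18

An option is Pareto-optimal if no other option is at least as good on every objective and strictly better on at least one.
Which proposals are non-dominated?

Opt2, Opt6, Opt8

Opt1: dominated by Opt8 (benefit score 65≥43, cost 58≤140, time 18≤30).
Opt2: not dominated (best benefit score).
Opt3: dominated by Opt6 (benefit score 35≥25, cost 89≤146, time 14≤18).
Opt4: dominated by Opt6 (benefit score 35≥34, cost 89≤193, time 14≤25).
Opt5: dominated by Opt2 (benefit score 95≥49, cost 216≤275, time 10≤25).
Opt6: not dominated.
Opt7: dominated by Opt2 (benefit score 95≥42, cost 216≤272, time 10≤22).
Opt8: not dominated (best cost).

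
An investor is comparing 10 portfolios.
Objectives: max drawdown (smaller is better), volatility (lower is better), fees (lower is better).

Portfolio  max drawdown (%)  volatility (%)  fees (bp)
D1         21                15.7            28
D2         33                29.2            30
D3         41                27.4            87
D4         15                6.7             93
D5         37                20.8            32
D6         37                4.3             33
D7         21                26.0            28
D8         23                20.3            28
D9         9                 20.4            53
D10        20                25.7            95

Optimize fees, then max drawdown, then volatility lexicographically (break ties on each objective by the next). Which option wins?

D1

First minimize fees: best is 28, kept {D1, D7, D8}.
Then minimize max drawdown: best is 21, kept {D1, D7}.
Then minimize volatility: best is 15.7, kept {D1}.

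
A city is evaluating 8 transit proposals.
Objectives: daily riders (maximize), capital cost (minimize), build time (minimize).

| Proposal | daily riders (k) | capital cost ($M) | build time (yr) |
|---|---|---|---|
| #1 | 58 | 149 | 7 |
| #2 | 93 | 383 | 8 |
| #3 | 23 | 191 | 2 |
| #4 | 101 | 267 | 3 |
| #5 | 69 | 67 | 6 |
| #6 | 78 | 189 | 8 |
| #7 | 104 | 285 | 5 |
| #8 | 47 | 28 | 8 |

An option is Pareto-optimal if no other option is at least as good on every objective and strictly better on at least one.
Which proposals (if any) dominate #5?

none

#1: worse on daily riders (58 vs 69).
#2: worse on capital cost (383 vs 67).
#3: worse on daily riders (23 vs 69).
#4: worse on capital cost (267 vs 67).
#6: worse on capital cost (189 vs 67).
#7: worse on capital cost (285 vs 67).
#8: worse on daily riders (47 vs 69).
No option dominates #5.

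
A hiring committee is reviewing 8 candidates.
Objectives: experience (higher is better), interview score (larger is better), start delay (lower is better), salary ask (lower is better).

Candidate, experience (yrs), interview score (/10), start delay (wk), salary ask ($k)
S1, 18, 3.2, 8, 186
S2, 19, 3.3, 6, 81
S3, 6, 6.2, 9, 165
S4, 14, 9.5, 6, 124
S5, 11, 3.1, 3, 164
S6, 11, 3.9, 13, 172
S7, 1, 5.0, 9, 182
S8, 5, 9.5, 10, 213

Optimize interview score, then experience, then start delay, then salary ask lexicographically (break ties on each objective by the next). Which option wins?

First maximize interview score: best is 9.5, kept {S4, S8}.
Then maximize experience: best is 14, kept {S4}.

S4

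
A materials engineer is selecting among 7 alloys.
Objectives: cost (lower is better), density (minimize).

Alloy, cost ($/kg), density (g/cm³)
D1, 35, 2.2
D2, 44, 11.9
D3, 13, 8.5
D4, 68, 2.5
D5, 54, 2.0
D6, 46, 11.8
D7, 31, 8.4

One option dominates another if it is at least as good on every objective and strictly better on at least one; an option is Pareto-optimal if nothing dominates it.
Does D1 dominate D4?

D1 vs D4: cost 35≤68, density 2.2≤2.5 — D1 is at least as good on every objective with at least one strict improvement.

Yes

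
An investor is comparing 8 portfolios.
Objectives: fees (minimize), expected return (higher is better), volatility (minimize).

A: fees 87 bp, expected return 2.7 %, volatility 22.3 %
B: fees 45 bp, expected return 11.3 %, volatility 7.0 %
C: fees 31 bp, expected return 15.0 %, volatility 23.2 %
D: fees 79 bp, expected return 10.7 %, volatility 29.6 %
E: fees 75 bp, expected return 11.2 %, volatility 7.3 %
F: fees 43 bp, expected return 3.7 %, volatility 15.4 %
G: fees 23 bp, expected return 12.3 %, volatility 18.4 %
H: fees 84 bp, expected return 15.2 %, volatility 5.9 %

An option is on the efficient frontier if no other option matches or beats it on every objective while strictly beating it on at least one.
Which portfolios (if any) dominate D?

B, C, E, G

B: fees 45≤79, expected return 11.3≥10.7, volatility 7.0≤29.6 — dominates D.
C: fees 31≤79, expected return 15.0≥10.7, volatility 23.2≤29.6 — dominates D.
E: fees 75≤79, expected return 11.2≥10.7, volatility 7.3≤29.6 — dominates D.
G: fees 23≤79, expected return 12.3≥10.7, volatility 18.4≤29.6 — dominates D.
Others (A, F, H) are each worse than D on at least one objective.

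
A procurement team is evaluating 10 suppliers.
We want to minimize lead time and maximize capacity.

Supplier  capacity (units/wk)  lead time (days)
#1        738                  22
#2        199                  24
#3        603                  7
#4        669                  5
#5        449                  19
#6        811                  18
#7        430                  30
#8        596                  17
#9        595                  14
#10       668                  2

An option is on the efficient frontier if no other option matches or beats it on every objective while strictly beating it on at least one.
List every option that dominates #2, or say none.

#1: capacity 738≥199, lead time 22≤24 — dominates #2.
#3: capacity 603≥199, lead time 7≤24 — dominates #2.
#4: capacity 669≥199, lead time 5≤24 — dominates #2.
#5: capacity 449≥199, lead time 19≤24 — dominates #2.
#6: capacity 811≥199, lead time 18≤24 — dominates #2.
#8: capacity 596≥199, lead time 17≤24 — dominates #2.
#9: capacity 595≥199, lead time 14≤24 — dominates #2.
#10: capacity 668≥199, lead time 2≤24 — dominates #2.
Others (#7) are each worse than #2 on at least one objective.

#1, #3, #4, #5, #6, #8, #9, #10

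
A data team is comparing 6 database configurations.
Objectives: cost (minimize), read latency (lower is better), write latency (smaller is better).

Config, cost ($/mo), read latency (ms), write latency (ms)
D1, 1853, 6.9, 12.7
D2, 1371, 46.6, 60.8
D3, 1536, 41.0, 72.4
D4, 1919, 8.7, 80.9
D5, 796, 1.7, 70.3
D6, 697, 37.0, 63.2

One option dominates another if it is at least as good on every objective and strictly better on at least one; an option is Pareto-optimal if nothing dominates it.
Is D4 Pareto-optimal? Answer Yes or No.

D1 vs D4: cost 1853≤1919, read latency 6.9≤8.7, write latency 12.7≤80.9 — D1 is at least as good on every objective and strictly better on at least one, so D1 dominates D4.

No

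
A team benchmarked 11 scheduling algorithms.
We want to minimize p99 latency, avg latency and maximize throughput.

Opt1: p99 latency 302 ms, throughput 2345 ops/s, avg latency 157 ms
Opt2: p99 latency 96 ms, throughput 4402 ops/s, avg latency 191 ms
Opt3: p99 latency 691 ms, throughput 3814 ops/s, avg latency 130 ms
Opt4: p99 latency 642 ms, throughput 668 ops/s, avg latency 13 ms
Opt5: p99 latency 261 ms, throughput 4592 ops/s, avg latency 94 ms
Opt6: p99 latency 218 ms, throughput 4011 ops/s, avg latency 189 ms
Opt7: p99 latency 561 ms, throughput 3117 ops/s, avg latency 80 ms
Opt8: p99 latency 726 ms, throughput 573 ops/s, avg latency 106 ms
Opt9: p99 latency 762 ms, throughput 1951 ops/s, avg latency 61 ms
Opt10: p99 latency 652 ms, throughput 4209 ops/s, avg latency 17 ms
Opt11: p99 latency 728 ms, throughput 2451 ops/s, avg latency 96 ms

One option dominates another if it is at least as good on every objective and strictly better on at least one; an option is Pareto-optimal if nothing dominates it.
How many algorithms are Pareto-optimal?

Opt1: dominated by Opt5 (p99 latency 261≤302, throughput 4592≥2345, avg latency 94≤157).
Opt2: not dominated (best p99 latency).
Opt3: dominated by Opt5 (p99 latency 261≤691, throughput 4592≥3814, avg latency 94≤130).
Opt4: not dominated (best avg latency).
Opt5: not dominated (best throughput).
Opt6: not dominated.
Opt7: not dominated.
Opt8: dominated by Opt4 (p99 latency 642≤726, throughput 668≥573, avg latency 13≤106).
Opt9: dominated by Opt10 (p99 latency 652≤762, throughput 4209≥1951, avg latency 17≤61).
Opt10: not dominated.
Opt11: dominated by Opt5 (p99 latency 261≤728, throughput 4592≥2451, avg latency 94≤96).
Pareto-optimal: Opt2, Opt4, Opt5, Opt6, Opt7, Opt10 → 6.

6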